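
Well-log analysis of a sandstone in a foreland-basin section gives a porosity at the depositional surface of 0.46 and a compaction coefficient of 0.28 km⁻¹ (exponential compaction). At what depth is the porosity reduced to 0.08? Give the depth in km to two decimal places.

6.25 km

Invert Athy's law: d = ln(phi₀/phi) / c
d = ln(0.46/0.08) / 0.28 = ln(5.75) / 0.28 = 1.7492 / 0.28 = 6.247 km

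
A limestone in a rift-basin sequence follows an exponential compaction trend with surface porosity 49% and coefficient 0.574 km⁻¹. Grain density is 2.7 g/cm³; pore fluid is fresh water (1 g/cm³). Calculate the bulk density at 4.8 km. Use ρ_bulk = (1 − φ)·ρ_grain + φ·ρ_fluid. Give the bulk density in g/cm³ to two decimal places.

2.65 g/cm³

Porosity at depth: phi = 0.49·exp(−0.574×4.8) = 0.49×0.0636 = 0.0312
Bulk density: ρ_b = (1−phi)ρ_g + phi·ρ_f = 0.9688×2.7 + 0.0312×1
       = 2.616 + 0.031 = 2.647 g/cm³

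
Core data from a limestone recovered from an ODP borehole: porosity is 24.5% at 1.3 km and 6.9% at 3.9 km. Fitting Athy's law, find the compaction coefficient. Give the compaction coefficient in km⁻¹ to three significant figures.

0.487 km⁻¹

Athy: phi(Z) = phi₀ e^(−cZ) ⇒ phi₁/phi₂ = e^{c(Z₂−Z₁)} ⇒ c = ln(phi₁/phi₂)/(Z₂−Z₁)
c = ln(0.245/0.069) / (3.9 − 1.3) = ln(3.551) / 2.6 = 1.2672 / 2.6 = 0.4874 km⁻¹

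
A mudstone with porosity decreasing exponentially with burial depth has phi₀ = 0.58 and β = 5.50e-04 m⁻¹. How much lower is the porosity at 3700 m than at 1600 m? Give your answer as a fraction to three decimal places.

0.165

Working in km (1 km = 1000 m; β in km⁻¹ = β in m⁻¹ × 1000):
phi(1.6) = 0.58·e^(−0.55×1.6) = 0.2406
phi(3.7) = 0.58·e^(−0.55×3.7) = 0.0758
Δphi = 0.2406 − 0.0758 = 0.1648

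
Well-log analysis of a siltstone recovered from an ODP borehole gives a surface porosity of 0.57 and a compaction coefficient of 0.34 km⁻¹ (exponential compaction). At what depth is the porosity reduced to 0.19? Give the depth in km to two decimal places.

Invert Athy's law: d = ln(φ₀/φ) / c
d = ln(0.57/0.19) / 0.34 = ln(3) / 0.34 = 1.0986 / 0.34 = 3.231 km

3.23 km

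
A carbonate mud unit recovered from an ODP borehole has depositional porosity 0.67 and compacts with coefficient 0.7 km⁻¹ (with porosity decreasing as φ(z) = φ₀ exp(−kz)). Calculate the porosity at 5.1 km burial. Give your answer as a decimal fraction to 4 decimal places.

0.0189

φ = φ₀·exp(−k·z) = 0.67 × exp(−0.7 × 5.1) = 0.67 × exp(−3.57)
  = 0.67 × 0.0282 = 0.0189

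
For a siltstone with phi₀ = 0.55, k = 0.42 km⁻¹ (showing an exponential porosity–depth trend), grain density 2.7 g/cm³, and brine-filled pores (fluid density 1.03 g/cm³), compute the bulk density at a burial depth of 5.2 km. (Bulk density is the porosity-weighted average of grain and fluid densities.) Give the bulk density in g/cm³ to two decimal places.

2.60 g/cm³

Porosity at depth: phi = 0.55·exp(−0.42×5.2) = 0.55×0.1126 = 0.0619
Bulk density: ρ_b = (1−phi)ρ_g + phi·ρ_f = 0.9381×2.7 + 0.0619×1.03
       = 2.533 + 0.064 = 2.597 g/cm³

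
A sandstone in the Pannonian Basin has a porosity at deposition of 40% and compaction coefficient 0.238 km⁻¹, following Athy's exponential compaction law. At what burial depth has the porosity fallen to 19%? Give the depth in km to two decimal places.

3.13 km

Invert Athy's law: Z = ln(n₀/n) / c
Z = ln(0.4/0.19) / 0.238 = ln(2.105) / 0.238 = 0.7444 / 0.238 = 3.128 km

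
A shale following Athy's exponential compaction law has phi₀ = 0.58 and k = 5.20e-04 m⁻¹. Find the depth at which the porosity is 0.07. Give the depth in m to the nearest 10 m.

Working in km (1 km = 1000 m; k in km⁻¹ = k in m⁻¹ × 1000):
Invert Athy's law: z = ln(phi₀/phi) / k
z = ln(0.58/0.07) / 0.52 = ln(8.286) / 0.52 = 2.1145 / 0.52 = 4.066 km

4070 m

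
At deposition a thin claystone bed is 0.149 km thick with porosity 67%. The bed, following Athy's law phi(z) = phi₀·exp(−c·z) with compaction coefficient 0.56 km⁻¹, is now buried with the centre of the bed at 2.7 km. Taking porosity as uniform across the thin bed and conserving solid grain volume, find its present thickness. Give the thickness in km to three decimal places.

Porosity at 2.7 km: phi = 0.67·exp(−0.56×2.7) = 0.1477
Solid-volume conservation: h(1−phi) = h₀(1−phi₀) ⇒ h = h₀·(1−phi₀)/(1−phi)
h = 0.149 × (1 − 0.67)/(1 − 0.1477) = 0.149 × 0.3872 = 0.0577 km

0.058 km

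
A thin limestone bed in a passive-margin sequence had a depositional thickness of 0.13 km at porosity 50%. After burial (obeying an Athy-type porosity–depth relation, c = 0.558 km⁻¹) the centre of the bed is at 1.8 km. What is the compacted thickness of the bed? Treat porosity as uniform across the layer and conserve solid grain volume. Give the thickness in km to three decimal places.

Porosity at 1.8 km: phi = 0.5·exp(−0.558×1.8) = 0.1831
Solid-volume conservation: h(1−phi) = h₀(1−phi₀) ⇒ h = h₀·(1−phi₀)/(1−phi)
h = 0.13 × (1 − 0.5)/(1 − 0.1831) = 0.13 × 0.6121 = 0.0796 km

0.080 km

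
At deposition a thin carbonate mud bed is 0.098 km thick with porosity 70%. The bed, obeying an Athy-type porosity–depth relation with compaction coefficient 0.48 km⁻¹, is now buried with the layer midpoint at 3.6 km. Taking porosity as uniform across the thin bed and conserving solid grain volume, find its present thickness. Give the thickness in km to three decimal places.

Porosity at 3.6 km: φ = 0.7·exp(−0.48×3.6) = 0.1243
Solid-volume conservation: h(1−φ) = h₀(1−φ₀) ⇒ h = h₀·(1−φ₀)/(1−φ)
h = 0.098 × (1 − 0.7)/(1 − 0.1243) = 0.098 × 0.3426 = 0.0336 km

0.034 km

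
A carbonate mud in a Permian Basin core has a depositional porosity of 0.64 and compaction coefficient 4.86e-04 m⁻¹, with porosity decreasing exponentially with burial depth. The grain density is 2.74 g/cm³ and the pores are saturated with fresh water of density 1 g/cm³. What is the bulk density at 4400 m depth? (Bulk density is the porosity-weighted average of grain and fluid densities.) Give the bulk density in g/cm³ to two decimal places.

Working in km (1 km = 1000 m; k in km⁻¹ = k in m⁻¹ × 1000):
Porosity at depth: φ = 0.64·exp(−0.486×4.4) = 0.64×0.1178 = 0.0754
Bulk density: ρ_b = (1−φ)ρ_g + φ·ρ_f = 0.9246×2.74 + 0.0754×1
       = 2.533 + 0.075 = 2.609 g/cm³

2.61 g/cm³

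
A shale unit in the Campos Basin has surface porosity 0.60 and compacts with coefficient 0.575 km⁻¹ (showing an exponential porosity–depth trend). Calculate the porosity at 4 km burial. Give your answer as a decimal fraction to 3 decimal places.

0.060

φ = φ₀·exp(−β·Z) = 0.6 × exp(−0.575 × 4) = 0.6 × exp(−2.3)
  = 0.6 × 0.1003 = 0.0602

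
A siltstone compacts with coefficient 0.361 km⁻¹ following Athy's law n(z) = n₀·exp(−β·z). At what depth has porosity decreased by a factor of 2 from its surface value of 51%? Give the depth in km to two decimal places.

1.92 km

n/n₀ = 1/2 ⇒ exp(−β·z) = 1/2 ⇒ z = ln(2) / β
z = 0.6931 / 0.361 = 1.920 km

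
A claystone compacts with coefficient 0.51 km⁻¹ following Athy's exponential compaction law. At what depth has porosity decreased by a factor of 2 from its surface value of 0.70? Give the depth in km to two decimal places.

φ/φ₀ = 1/2 ⇒ exp(−β·d) = 1/2 ⇒ d = ln(2) / β
d = 0.6931 / 0.51 = 1.359 km

1.36 km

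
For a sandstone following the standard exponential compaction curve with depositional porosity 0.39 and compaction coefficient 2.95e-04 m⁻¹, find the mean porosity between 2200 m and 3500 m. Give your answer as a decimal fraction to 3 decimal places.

Working in km (1 km = 1000 m; c in km⁻¹ = c in m⁻¹ × 1000):
⟨φ⟩ = (1/(d₂−d₁)) ∫ φ₀ e^(−cd) dd = φ₀·(e^(−c·d₁) − e^(−c·d₂)) / (c·(d₂−d₁))
e^(−0.295×2.2) = 0.5226; e^(−0.295×3.5) = 0.3561
⟨φ⟩ = 0.39 × (0.5226 − 0.3561) / (0.295 × 1.3) = 0.39 × 0.4340 = 0.1693

0.169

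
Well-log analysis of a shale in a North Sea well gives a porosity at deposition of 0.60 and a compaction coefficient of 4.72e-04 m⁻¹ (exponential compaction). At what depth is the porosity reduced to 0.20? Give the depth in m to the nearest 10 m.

Working in km (1 km = 1000 m; c in km⁻¹ = c in m⁻¹ × 1000):
Invert Athy's law: d = ln(φ₀/φ) / c
d = ln(0.6/0.2) / 0.472 = ln(3) / 0.472 = 1.0986 / 0.472 = 2.328 km

2330 m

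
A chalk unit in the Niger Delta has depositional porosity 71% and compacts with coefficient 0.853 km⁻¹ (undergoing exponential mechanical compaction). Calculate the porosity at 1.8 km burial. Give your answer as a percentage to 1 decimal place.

15.3%

φ = φ₀·exp(−c·z) = 0.71 × exp(−0.853 × 1.8) = 0.71 × exp(−1.535)
  = 0.71 × 0.2154 = 0.1529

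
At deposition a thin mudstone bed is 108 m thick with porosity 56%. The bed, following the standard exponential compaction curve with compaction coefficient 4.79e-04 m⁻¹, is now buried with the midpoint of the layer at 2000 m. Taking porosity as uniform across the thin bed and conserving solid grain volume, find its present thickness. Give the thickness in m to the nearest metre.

61 m

Working in km (1 km = 1000 m; k in km⁻¹ = k in m⁻¹ × 1000):
Porosity at 2 km: n = 0.56·exp(−0.479×2) = 0.2148
Solid-volume conservation: h(1−n) = h₀(1−n₀) ⇒ h = h₀·(1−n₀)/(1−n)
h = 0.108 × (1 − 0.56)/(1 − 0.2148) = 0.108 × 0.5604 = 0.0605 km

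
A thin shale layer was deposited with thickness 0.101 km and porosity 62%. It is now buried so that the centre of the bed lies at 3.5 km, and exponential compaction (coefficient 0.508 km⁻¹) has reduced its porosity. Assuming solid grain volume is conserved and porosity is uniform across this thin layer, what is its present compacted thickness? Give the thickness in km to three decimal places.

0.043 km

Porosity at 3.5 km: n = 0.62·exp(−0.508×3.5) = 0.1048
Solid-volume conservation: h(1−n) = h₀(1−n₀) ⇒ h = h₀·(1−n₀)/(1−n)
h = 0.101 × (1 − 0.62)/(1 − 0.1048) = 0.101 × 0.4245 = 0.0429 km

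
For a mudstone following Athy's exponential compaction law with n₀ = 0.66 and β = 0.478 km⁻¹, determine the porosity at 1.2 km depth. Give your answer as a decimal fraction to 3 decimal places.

n = n₀·exp(−β·z) = 0.66 × exp(−0.478 × 1.2) = 0.66 × exp(−0.5736)
  = 0.66 × 0.5635 = 0.3719

0.372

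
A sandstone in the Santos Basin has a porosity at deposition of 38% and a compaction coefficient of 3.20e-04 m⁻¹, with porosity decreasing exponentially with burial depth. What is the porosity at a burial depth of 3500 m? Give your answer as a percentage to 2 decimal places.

Working in km (1 km = 1000 m; k in km⁻¹ = k in m⁻¹ × 1000):
n = n₀·exp(−k·z) = 0.38 × exp(−0.32 × 3.5) = 0.38 × exp(−1.12)
  = 0.38 × 0.3263 = 0.1240

12.40%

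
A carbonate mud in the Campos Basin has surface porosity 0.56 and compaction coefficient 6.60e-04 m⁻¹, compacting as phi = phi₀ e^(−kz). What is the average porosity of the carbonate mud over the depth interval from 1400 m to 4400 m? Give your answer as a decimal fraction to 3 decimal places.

0.097

Working in km (1 km = 1000 m; k in km⁻¹ = k in m⁻¹ × 1000):
⟨phi⟩ = (1/(z₂−z₁)) ∫ phi₀ e^(−kz) dz = phi₀·(e^(−k·z₁) − e^(−k·z₂)) / (k·(z₂−z₁))
e^(−0.66×1.4) = 0.3969; e^(−0.66×4.4) = 0.0548
⟨phi⟩ = 0.56 × (0.3969 − 0.0548) / (0.66 × 3) = 0.56 × 0.1728 = 0.0968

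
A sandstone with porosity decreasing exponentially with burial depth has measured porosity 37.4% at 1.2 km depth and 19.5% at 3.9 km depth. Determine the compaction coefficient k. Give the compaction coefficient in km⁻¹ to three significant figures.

Athy: φ(d) = φ₀ e^(−kd) ⇒ φ₁/φ₂ = e^{k(d₂−d₁)} ⇒ k = ln(φ₁/φ₂)/(d₂−d₁)
k = ln(0.374/0.195) / (3.9 − 1.2) = ln(1.918) / 2.7 = 0.6513 / 2.7 = 0.2412 km⁻¹

0.241 km⁻¹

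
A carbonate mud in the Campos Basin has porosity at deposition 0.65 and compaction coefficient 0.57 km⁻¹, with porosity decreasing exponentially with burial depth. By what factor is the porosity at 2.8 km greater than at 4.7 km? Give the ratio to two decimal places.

2.95

φ(z₁)/φ(z₂) = e^(−k·z₁)/e^(−k·z₂) = e^{k(z₂−z₁)}
= exp(0.57 × 1.9) = exp(1.083) = 2.9535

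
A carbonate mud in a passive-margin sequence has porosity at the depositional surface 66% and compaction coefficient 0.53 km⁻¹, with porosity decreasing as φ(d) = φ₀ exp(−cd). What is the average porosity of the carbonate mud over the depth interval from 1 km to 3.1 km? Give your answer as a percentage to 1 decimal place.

⟨φ⟩ = (1/(d₂−d₁)) ∫ φ₀ e^(−cd) dd = φ₀·(e^(−c·d₁) − e^(−c·d₂)) / (c·(d₂−d₁))
e^(−0.53×1) = 0.5886; e^(−0.53×3.1) = 0.1934
⟨φ⟩ = 0.66 × (0.5886 − 0.1934) / (0.53 × 2.1) = 0.66 × 0.3551 = 0.2344

23.4%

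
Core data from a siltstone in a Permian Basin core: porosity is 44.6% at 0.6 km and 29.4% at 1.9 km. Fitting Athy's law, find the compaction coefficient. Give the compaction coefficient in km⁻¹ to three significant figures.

Athy: n(Z) = n₀ e^(−kZ) ⇒ n₁/n₂ = e^{k(Z₂−Z₁)} ⇒ k = ln(n₁/n₂)/(Z₂−Z₁)
k = ln(0.446/0.294) / (1.9 − 0.6) = ln(1.517) / 1.3 = 0.4167 / 1.3 = 0.3206 km⁻¹

0.321 km⁻¹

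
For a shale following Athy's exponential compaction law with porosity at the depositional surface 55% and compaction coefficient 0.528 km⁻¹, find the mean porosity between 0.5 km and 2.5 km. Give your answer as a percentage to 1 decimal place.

⟨phi⟩ = (1/(z₂−z₁)) ∫ phi₀ e^(−βz) dz = phi₀·(e^(−β·z₁) − e^(−β·z₂)) / (β·(z₂−z₁))
e^(−0.528×0.5) = 0.7680; e^(−0.528×2.5) = 0.2671
⟨phi⟩ = 0.55 × (0.7680 − 0.2671) / (0.528 × 2) = 0.55 × 0.4743 = 0.2609

26.1%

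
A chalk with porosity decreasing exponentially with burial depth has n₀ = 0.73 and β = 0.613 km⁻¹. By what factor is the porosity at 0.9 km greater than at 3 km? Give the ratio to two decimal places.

n(d₁)/n(d₂) = e^(−β·d₁)/e^(−β·d₂) = e^{β(d₂−d₁)}
= exp(0.613 × 2.1) = exp(1.287) = 3.6230

3.62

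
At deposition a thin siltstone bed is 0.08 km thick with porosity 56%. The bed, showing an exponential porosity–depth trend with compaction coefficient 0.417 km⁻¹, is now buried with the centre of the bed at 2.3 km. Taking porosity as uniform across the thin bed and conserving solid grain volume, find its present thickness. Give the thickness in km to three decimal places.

Porosity at 2.3 km: φ = 0.56·exp(−0.417×2.3) = 0.2146
Solid-volume conservation: h(1−φ) = h₀(1−φ₀) ⇒ h = h₀·(1−φ₀)/(1−φ)
h = 0.08 × (1 − 0.56)/(1 − 0.2146) = 0.08 × 0.5602 = 0.0448 km

0.045 km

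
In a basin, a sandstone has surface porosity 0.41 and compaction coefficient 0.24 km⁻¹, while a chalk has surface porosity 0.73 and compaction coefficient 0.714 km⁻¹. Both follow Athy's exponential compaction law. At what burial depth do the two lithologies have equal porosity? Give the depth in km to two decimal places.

1.22 km

Set phi₀ₐ e^(−kₐd) = phi₀ᵦ e^(−kᵦd) ⇒ ln(phi₀ₐ/phi₀ᵦ) = (kₐ − kᵦ)·d
d = ln(0.41/0.73) / (0.24 − 0.714) = -0.5769 / -0.474 = 1.217 km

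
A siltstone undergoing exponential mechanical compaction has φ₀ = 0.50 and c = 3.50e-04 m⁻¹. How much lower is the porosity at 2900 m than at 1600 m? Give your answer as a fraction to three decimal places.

0.104

Working in km (1 km = 1000 m; c in km⁻¹ = c in m⁻¹ × 1000):
φ(1.6) = 0.5·e^(−0.35×1.6) = 0.2856
φ(2.9) = 0.5·e^(−0.35×2.9) = 0.1812
Δφ = 0.2856 − 0.1812 = 0.1044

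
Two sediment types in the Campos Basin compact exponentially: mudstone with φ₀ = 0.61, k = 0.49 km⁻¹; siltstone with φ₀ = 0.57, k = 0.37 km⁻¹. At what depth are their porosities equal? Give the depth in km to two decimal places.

Set φ₀ₐ e^(−kₐz) = φ₀ᵦ e^(−kᵦz) ⇒ ln(φ₀ₐ/φ₀ᵦ) = (kₐ − kᵦ)·z
z = ln(0.61/0.57) / (0.49 − 0.37) = 0.0678 / 0.12 = 0.565 km

0.57 km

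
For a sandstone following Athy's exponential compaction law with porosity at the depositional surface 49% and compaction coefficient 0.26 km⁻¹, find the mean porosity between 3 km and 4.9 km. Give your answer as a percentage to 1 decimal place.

⟨n⟩ = (1/(z₂−z₁)) ∫ n₀ e^(−βz) dz = n₀·(e^(−β·z₁) − e^(−β·z₂)) / (β·(z₂−z₁))
e^(−0.26×3) = 0.4584; e^(−0.26×4.9) = 0.2797
⟨n⟩ = 0.49 × (0.4584 − 0.2797) / (0.26 × 1.9) = 0.49 × 0.3617 = 0.1772

17.7%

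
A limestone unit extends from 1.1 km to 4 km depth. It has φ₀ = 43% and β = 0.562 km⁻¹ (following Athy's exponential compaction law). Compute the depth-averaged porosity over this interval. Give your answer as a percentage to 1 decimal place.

11.4%

⟨φ⟩ = (1/(z₂−z₁)) ∫ φ₀ e^(−βz) dz = φ₀·(e^(−β·z₁) − e^(−β·z₂)) / (β·(z₂−z₁))
e^(−0.562×1.1) = 0.5389; e^(−0.562×4) = 0.1056
⟨φ⟩ = 0.43 × (0.5389 − 0.1056) / (0.562 × 2.9) = 0.43 × 0.2659 = 0.1143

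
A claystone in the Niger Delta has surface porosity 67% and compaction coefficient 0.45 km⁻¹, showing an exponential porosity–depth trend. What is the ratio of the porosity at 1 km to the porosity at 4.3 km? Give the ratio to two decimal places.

4.41

φ(Z₁)/φ(Z₂) = e^(−c·Z₁)/e^(−c·Z₂) = e^{c(Z₂−Z₁)}
= exp(0.45 × 3.3) = exp(1.485) = 4.4150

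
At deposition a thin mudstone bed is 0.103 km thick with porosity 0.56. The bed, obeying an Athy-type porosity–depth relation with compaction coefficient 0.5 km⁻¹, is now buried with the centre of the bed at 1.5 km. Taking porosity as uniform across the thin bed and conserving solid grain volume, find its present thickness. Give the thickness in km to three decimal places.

Porosity at 1.5 km: n = 0.56·exp(−0.5×1.5) = 0.2645
Solid-volume conservation: h(1−n) = h₀(1−n₀) ⇒ h = h₀·(1−n₀)/(1−n)
h = 0.103 × (1 − 0.56)/(1 − 0.2645) = 0.103 × 0.5983 = 0.0616 km

0.062 km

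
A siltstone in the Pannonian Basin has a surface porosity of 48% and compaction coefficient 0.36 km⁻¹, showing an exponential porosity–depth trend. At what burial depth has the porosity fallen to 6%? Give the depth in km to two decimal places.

Invert Athy's law: z = ln(n₀/n) / c
z = ln(0.48/0.06) / 0.36 = ln(8) / 0.36 = 2.0794 / 0.36 = 5.776 km

5.78 km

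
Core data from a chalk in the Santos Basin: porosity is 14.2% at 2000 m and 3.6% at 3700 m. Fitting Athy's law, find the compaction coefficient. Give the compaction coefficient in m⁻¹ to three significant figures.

Working in km (1 km = 1000 m; β in km⁻¹ = β in m⁻¹ × 1000):
Athy: n(Z) = n₀ e^(−βZ) ⇒ n₁/n₂ = e^{β(Z₂−Z₁)} ⇒ β = ln(n₁/n₂)/(Z₂−Z₁)
β = ln(0.142/0.036) / (3.7 − 2) = ln(3.944) / 1.7 = 1.3723 / 1.7 = 0.8072 km⁻¹

0.000807 m⁻¹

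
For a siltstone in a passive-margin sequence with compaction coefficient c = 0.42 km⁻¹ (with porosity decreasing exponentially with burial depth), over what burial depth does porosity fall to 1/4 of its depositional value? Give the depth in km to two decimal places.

φ/φ₀ = 1/4 ⇒ exp(−c·Z) = 1/4 ⇒ Z = ln(4) / c
Z = 1.3863 / 0.42 = 3.301 km

3.30 km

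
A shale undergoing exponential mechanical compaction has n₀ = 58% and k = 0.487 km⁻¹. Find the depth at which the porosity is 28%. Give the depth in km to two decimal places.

Invert Athy's law: z = ln(n₀/n) / k
z = ln(0.58/0.28) / 0.487 = ln(2.071) / 0.487 = 0.7282 / 0.487 = 1.495 km

1.50 km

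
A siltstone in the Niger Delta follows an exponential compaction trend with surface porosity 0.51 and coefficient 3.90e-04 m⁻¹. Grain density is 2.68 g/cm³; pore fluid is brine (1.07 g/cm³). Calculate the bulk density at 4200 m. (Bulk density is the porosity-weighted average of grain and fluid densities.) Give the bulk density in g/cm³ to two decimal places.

2.52 g/cm³

Working in km (1 km = 1000 m; β in km⁻¹ = β in m⁻¹ × 1000):
Porosity at depth: φ = 0.51·exp(−0.39×4.2) = 0.51×0.1944 = 0.0991
Bulk density: ρ_b = (1−φ)ρ_g + φ·ρ_f = 0.9009×2.68 + 0.0991×1.07
       = 2.414 + 0.106 = 2.520 g/cm³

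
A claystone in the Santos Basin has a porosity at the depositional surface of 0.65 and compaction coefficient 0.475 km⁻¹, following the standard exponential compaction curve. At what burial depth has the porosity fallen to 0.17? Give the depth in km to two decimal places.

2.82 km

Invert Athy's law: z = ln(φ₀/φ) / β
z = ln(0.65/0.17) / 0.475 = ln(3.824) / 0.475 = 1.3412 / 0.475 = 2.824 km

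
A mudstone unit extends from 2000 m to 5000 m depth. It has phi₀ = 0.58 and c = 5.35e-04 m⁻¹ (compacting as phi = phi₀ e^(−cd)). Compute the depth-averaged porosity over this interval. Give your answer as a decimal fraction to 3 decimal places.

0.099

Working in km (1 km = 1000 m; c in km⁻¹ = c in m⁻¹ × 1000):
⟨phi⟩ = (1/(d₂−d₁)) ∫ phi₀ e^(−cd) dd = phi₀·(e^(−c·d₁) − e^(−c·d₂)) / (c·(d₂−d₁))
e^(−0.535×2) = 0.3430; e^(−0.535×5) = 0.0689
⟨phi⟩ = 0.58 × (0.3430 − 0.0689) / (0.535 × 3) = 0.58 × 0.1708 = 0.0991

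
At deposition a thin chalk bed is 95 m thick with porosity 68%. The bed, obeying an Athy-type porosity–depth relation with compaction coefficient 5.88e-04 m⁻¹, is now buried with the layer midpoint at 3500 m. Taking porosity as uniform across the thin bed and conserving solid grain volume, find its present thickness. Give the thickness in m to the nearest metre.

33 m

Working in km (1 km = 1000 m; β in km⁻¹ = β in m⁻¹ × 1000):
Porosity at 3.5 km: phi = 0.68·exp(−0.588×3.5) = 0.0868
Solid-volume conservation: h(1−phi) = h₀(1−phi₀) ⇒ h = h₀·(1−phi₀)/(1−phi)
h = 0.095 × (1 − 0.68)/(1 − 0.0868) = 0.095 × 0.3504 = 0.0333 km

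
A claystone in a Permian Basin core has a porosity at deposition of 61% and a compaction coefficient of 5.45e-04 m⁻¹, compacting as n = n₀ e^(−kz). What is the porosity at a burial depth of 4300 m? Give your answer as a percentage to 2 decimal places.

Working in km (1 km = 1000 m; k in km⁻¹ = k in m⁻¹ × 1000):
n = n₀·exp(−k·z) = 0.61 × exp(−0.545 × 4.3) = 0.61 × exp(−2.344)
  = 0.61 × 0.0960 = 0.0586

5.86%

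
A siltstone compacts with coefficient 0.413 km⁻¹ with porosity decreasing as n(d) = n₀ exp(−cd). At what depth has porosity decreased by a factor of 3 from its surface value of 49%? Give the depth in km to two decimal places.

2.66 km

n/n₀ = 1/3 ⇒ exp(−c·d) = 1/3 ⇒ d = ln(3) / c
d = 1.0986 / 0.413 = 2.660 km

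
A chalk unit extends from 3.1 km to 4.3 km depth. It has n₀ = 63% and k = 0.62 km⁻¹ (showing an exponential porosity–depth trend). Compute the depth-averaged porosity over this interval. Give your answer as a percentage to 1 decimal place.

6.5%

⟨n⟩ = (1/(z₂−z₁)) ∫ n₀ e^(−kz) dz = n₀·(e^(−k·z₁) − e^(−k·z₂)) / (k·(z₂−z₁))
e^(−0.62×3.1) = 0.1463; e^(−0.62×4.3) = 0.0695
⟨n⟩ = 0.63 × (0.1463 − 0.0695) / (0.62 × 1.2) = 0.63 × 0.1032 = 0.0650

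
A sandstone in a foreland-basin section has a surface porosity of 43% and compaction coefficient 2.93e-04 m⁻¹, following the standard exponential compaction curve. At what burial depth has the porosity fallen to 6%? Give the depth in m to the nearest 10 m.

Working in km (1 km = 1000 m; k in km⁻¹ = k in m⁻¹ × 1000):
Invert Athy's law: z = ln(phi₀/phi) / k
z = ln(0.43/0.06) / 0.293 = ln(7.167) / 0.293 = 1.9694 / 0.293 = 6.722 km

6720 m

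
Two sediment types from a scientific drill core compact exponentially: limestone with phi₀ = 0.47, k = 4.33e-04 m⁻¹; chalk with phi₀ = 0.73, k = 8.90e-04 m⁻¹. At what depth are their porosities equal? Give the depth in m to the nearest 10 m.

960 m

Working in km (1 km = 1000 m; k in km⁻¹ = k in m⁻¹ × 1000):
Set phi₀ₐ e^(−kₐz) = phi₀ᵦ e^(−kᵦz) ⇒ ln(phi₀ₐ/phi₀ᵦ) = (kₐ − kᵦ)·z
z = ln(0.47/0.73) / (0.433 − 0.89) = -0.4403 / -0.457 = 0.963 km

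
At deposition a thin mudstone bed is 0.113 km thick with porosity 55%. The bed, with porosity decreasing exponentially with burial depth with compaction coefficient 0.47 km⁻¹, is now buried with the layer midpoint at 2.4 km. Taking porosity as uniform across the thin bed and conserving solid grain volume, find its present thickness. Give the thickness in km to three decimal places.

0.062 km

Porosity at 2.4 km: n = 0.55·exp(−0.47×2.4) = 0.1780
Solid-volume conservation: h(1−n) = h₀(1−n₀) ⇒ h = h₀·(1−n₀)/(1−n)
h = 0.113 × (1 − 0.55)/(1 − 0.1780) = 0.113 × 0.5475 = 0.0619 km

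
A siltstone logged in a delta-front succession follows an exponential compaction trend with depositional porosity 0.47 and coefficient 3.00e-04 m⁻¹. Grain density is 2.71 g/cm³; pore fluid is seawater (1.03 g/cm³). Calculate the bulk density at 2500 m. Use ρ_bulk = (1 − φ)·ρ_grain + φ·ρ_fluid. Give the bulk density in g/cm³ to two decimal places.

Working in km (1 km = 1000 m; c in km⁻¹ = c in m⁻¹ × 1000):
Porosity at depth: φ = 0.47·exp(−0.3×2.5) = 0.47×0.4724 = 0.2220
Bulk density: ρ_b = (1−φ)ρ_g + φ·ρ_f = 0.7780×2.71 + 0.2220×1.03
       = 2.108 + 0.229 = 2.337 g/cm³

2.34 g/cm³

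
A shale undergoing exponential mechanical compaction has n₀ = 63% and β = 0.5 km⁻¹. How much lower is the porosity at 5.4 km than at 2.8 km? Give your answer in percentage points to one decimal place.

11.3 percentage points

n(2.8) = 0.63·e^(−0.5×2.8) = 0.1554
n(5.4) = 0.63·e^(−0.5×5.4) = 0.0423
Δn = 0.1554 − 0.0423 = 0.1130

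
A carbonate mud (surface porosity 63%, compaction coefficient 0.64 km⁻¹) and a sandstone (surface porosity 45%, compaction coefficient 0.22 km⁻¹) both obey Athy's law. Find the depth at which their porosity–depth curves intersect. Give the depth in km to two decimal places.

0.80 km

Set n₀ₐ e^(−cₐZ) = n₀ᵦ e^(−cᵦZ) ⇒ ln(n₀ₐ/n₀ᵦ) = (cₐ − cᵦ)·Z
Z = ln(0.63/0.45) / (0.64 − 0.22) = 0.3365 / 0.42 = 0.801 km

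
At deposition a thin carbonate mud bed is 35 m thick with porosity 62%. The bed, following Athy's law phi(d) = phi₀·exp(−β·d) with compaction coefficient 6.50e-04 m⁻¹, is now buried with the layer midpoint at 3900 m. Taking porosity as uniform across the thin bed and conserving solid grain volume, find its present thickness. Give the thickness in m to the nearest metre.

Working in km (1 km = 1000 m; β in km⁻¹ = β in m⁻¹ × 1000):
Porosity at 3.9 km: phi = 0.62·exp(−0.65×3.9) = 0.0491
Solid-volume conservation: h(1−phi) = h₀(1−phi₀) ⇒ h = h₀·(1−phi₀)/(1−phi)
h = 0.035 × (1 − 0.62)/(1 − 0.0491) = 0.035 × 0.3996 = 0.0140 km

14 m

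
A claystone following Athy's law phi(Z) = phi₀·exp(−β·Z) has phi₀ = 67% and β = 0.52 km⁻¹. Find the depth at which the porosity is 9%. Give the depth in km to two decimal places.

Invert Athy's law: Z = ln(phi₀/phi) / β
Z = ln(0.67/0.09) / 0.52 = ln(7.444) / 0.52 = 2.0075 / 0.52 = 3.861 km

3.86 km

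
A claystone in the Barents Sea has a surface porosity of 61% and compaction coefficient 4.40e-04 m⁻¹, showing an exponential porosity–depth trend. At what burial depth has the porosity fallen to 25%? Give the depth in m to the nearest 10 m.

2030 m

Working in km (1 km = 1000 m; β in km⁻¹ = β in m⁻¹ × 1000):
Invert Athy's law: d = ln(n₀/n) / β
d = ln(0.61/0.25) / 0.44 = ln(2.44) / 0.44 = 0.8920 / 0.44 = 2.027 km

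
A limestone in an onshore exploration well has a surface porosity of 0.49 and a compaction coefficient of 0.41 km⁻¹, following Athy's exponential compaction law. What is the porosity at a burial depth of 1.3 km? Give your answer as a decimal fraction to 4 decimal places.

φ = φ₀·exp(−k·Z) = 0.49 × exp(−0.41 × 1.3) = 0.49 × exp(−0.533)
  = 0.49 × 0.5868 = 0.2876

0.2876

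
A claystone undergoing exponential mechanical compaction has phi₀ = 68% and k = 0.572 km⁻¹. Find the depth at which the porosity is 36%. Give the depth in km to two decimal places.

Invert Athy's law: d = ln(phi₀/phi) / k
d = ln(0.68/0.36) / 0.572 = ln(1.889) / 0.572 = 0.6360 / 0.572 = 1.112 km

1.11 km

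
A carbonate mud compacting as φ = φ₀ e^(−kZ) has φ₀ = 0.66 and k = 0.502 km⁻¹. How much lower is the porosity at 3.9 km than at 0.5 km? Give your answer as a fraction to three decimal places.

φ(0.5) = 0.66·e^(−0.502×0.5) = 0.5135
φ(3.9) = 0.66·e^(−0.502×3.9) = 0.0932
Δφ = 0.5135 − 0.0932 = 0.4203

0.420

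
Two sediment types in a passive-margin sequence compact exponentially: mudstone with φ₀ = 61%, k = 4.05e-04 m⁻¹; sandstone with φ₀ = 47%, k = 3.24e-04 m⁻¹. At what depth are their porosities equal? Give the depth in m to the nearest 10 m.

Working in km (1 km = 1000 m; k in km⁻¹ = k in m⁻¹ × 1000):
Set φ₀ₐ e^(−kₐz) = φ₀ᵦ e^(−kᵦz) ⇒ ln(φ₀ₐ/φ₀ᵦ) = (kₐ − kᵦ)·z
z = ln(0.61/0.47) / (0.405 − 0.324) = 0.2607 / 0.081 = 3.219 km

3220 m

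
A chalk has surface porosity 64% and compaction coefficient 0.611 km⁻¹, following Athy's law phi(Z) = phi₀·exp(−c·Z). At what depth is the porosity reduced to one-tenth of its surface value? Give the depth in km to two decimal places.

phi/phi₀ = 1/10 ⇒ exp(−c·Z) = 1/10 ⇒ Z = ln(10) / c
Z = 2.3026 / 0.611 = 3.769 km

3.77 km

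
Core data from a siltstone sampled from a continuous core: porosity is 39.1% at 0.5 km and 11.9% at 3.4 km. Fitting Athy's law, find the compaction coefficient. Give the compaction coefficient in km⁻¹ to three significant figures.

Athy: φ(Z) = φ₀ e^(−kZ) ⇒ φ₁/φ₂ = e^{k(Z₂−Z₁)} ⇒ k = ln(φ₁/φ₂)/(Z₂−Z₁)
k = ln(0.391/0.119) / (3.4 − 0.5) = ln(3.286) / 2.9 = 1.1896 / 2.9 = 0.4102 km⁻¹

0.410 km⁻¹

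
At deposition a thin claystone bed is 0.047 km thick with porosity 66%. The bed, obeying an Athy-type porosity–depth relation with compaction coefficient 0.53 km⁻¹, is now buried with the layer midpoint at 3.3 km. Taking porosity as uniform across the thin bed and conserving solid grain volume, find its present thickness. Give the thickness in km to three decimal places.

0.018 km

Porosity at 3.3 km: φ = 0.66·exp(−0.53×3.3) = 0.1148
Solid-volume conservation: h(1−φ) = h₀(1−φ₀) ⇒ h = h₀·(1−φ₀)/(1−φ)
h = 0.047 × (1 − 0.66)/(1 − 0.1148) = 0.047 × 0.3841 = 0.0181 km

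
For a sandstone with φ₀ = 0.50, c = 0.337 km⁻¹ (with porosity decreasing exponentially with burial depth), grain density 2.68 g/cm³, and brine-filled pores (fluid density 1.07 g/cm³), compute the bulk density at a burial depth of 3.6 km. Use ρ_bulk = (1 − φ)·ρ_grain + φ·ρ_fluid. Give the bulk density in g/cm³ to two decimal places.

Porosity at depth: φ = 0.5·exp(−0.337×3.6) = 0.5×0.2972 = 0.1486
Bulk density: ρ_b = (1−φ)ρ_g + φ·ρ_f = 0.8514×2.68 + 0.1486×1.07
       = 2.282 + 0.159 = 2.441 g/cm³

2.44 g/cm³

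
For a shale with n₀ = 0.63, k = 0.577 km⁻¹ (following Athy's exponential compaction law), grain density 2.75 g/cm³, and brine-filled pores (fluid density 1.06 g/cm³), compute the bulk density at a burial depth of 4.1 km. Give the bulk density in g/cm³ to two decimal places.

2.65 g/cm³

Porosity at depth: n = 0.63·exp(−0.577×4.1) = 0.63×0.0939 = 0.0591
Bulk density: ρ_b = (1−n)ρ_g + n·ρ_f = 0.9409×2.75 + 0.0591×1.06
       = 2.587 + 0.063 = 2.650 g/cm³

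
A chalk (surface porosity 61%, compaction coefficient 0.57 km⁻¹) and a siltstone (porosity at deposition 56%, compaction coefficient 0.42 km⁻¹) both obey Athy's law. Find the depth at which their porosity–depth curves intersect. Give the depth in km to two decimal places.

Set φ₀ₐ e^(−βₐd) = φ₀ᵦ e^(−βᵦd) ⇒ ln(φ₀ₐ/φ₀ᵦ) = (βₐ − βᵦ)·d
d = ln(0.61/0.56) / (0.57 − 0.42) = 0.0855 / 0.15 = 0.570 km

0.57 km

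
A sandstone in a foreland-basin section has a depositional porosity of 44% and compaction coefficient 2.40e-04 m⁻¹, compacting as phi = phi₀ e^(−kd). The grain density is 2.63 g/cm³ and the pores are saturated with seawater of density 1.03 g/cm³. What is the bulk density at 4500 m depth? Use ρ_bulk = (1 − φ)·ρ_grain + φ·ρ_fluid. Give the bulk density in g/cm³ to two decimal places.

Working in km (1 km = 1000 m; k in km⁻¹ = k in m⁻¹ × 1000):
Porosity at depth: phi = 0.44·exp(−0.24×4.5) = 0.44×0.3396 = 0.1494
Bulk density: ρ_b = (1−phi)ρ_g + phi·ρ_f = 0.8506×2.63 + 0.1494×1.03
       = 2.237 + 0.154 = 2.391 g/cm³

2.39 g/cm³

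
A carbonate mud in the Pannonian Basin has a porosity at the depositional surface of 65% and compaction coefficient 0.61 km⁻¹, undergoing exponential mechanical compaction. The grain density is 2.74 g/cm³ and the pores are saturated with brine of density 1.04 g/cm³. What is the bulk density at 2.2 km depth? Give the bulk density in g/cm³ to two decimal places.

Porosity at depth: phi = 0.65·exp(−0.61×2.2) = 0.65×0.2613 = 0.1699
Bulk density: ρ_b = (1−phi)ρ_g + phi·ρ_f = 0.8301×2.74 + 0.1699×1.04
       = 2.275 + 0.177 = 2.451 g/cm³

2.45 g/cm³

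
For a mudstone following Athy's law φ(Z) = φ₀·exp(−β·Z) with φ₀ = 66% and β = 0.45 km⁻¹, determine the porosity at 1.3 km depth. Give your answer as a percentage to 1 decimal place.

φ = φ₀·exp(−β·Z) = 0.66 × exp(−0.45 × 1.3) = 0.66 × exp(−0.585)
  = 0.66 × 0.5571 = 0.3677

36.8%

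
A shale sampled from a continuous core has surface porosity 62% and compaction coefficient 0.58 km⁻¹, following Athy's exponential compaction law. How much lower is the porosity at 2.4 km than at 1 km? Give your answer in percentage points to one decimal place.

phi(1) = 0.62·e^(−0.58×1) = 0.3471
phi(2.4) = 0.62·e^(−0.58×2.4) = 0.1541
Δphi = 0.3471 − 0.1541 = 0.1930

19.3 percentage points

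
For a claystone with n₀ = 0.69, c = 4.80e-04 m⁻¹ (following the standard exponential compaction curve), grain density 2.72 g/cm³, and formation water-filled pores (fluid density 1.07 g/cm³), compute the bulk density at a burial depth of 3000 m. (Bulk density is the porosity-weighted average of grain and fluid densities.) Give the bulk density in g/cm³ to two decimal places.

Working in km (1 km = 1000 m; c in km⁻¹ = c in m⁻¹ × 1000):
Porosity at depth: n = 0.69·exp(−0.48×3) = 0.69×0.2369 = 0.1635
Bulk density: ρ_b = (1−n)ρ_g + n·ρ_f = 0.8365×2.72 + 0.1635×1.07
       = 2.275 + 0.175 = 2.450 g/cm³

2.45 g/cm³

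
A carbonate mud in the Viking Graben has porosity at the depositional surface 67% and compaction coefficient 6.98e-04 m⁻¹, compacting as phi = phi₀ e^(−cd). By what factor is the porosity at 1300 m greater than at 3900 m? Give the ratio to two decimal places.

6.14

Working in km (1 km = 1000 m; c in km⁻¹ = c in m⁻¹ × 1000):
phi(d₁)/phi(d₂) = e^(−c·d₁)/e^(−c·d₂) = e^{c(d₂−d₁)}
= exp(0.698 × 2.6) = exp(1.815) = 6.1398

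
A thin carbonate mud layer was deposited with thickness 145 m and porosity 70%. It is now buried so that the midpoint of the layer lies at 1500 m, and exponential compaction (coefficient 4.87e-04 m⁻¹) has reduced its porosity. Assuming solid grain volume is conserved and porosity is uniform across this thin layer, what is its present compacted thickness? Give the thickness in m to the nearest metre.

66 m

Working in km (1 km = 1000 m; k in km⁻¹ = k in m⁻¹ × 1000):
Porosity at 1.5 km: n = 0.7·exp(−0.487×1.5) = 0.3372
Solid-volume conservation: h(1−n) = h₀(1−n₀) ⇒ h = h₀·(1−n₀)/(1−n)
h = 0.145 × (1 − 0.7)/(1 − 0.3372) = 0.145 × 0.4526 = 0.0656 km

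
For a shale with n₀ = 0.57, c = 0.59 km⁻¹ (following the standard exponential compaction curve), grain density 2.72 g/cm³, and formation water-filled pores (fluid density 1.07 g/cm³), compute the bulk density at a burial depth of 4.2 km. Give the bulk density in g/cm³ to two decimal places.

2.64 g/cm³

Porosity at depth: n = 0.57·exp(−0.59×4.2) = 0.57×0.0839 = 0.0478
Bulk density: ρ_b = (1−n)ρ_g + n·ρ_f = 0.9522×2.72 + 0.0478×1.07
       = 2.590 + 0.051 = 2.641 g/cm³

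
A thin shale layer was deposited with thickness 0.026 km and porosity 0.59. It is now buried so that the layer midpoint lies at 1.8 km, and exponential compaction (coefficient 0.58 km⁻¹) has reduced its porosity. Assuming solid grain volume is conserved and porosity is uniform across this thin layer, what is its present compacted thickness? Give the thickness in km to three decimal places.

0.013 km

Porosity at 1.8 km: φ = 0.59·exp(−0.58×1.8) = 0.2077
Solid-volume conservation: h(1−φ) = h₀(1−φ₀) ⇒ h = h₀·(1−φ₀)/(1−φ)
h = 0.026 × (1 − 0.59)/(1 − 0.2077) = 0.026 × 0.5175 = 0.0135 km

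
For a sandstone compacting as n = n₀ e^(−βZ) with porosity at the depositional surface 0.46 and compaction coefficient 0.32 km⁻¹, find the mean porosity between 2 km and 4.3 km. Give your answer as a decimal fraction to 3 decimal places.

⟨n⟩ = (1/(Z₂−Z₁)) ∫ n₀ e^(−βZ) dZ = n₀·(e^(−β·Z₁) − e^(−β·Z₂)) / (β·(Z₂−Z₁))
e^(−0.32×2) = 0.5273; e^(−0.32×4.3) = 0.2526
⟨n⟩ = 0.46 × (0.5273 − 0.2526) / (0.32 × 2.3) = 0.46 × 0.3732 = 0.1717

0.172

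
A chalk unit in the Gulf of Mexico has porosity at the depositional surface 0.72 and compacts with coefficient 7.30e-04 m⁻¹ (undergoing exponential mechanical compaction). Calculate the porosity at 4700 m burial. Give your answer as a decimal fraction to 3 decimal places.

0.023

Working in km (1 km = 1000 m; k in km⁻¹ = k in m⁻¹ × 1000):
phi = phi₀·exp(−k·z) = 0.72 × exp(−0.73 × 4.7) = 0.72 × exp(−3.431)
  = 0.72 × 0.0324 = 0.0233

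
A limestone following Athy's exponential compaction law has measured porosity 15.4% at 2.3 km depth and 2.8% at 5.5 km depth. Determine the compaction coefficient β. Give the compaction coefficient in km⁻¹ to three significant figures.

0.533 km⁻¹

Athy: phi(d) = phi₀ e^(−βd) ⇒ phi₁/phi₂ = e^{β(d₂−d₁)} ⇒ β = ln(phi₁/phi₂)/(d₂−d₁)
β = ln(0.154/0.028) / (5.5 − 2.3) = ln(5.5) / 3.2 = 1.7047 / 3.2 = 0.5327 km⁻¹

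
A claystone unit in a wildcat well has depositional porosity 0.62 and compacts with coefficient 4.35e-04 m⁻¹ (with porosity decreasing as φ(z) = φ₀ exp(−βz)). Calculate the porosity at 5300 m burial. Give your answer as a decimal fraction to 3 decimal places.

0.062

Working in km (1 km = 1000 m; β in km⁻¹ = β in m⁻¹ × 1000):
φ = φ₀·exp(−β·z) = 0.62 × exp(−0.435 × 5.3) = 0.62 × exp(−2.305)
  = 0.62 × 0.0997 = 0.0618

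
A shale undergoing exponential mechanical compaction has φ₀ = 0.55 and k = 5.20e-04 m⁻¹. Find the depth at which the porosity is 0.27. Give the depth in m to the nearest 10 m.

1370 m

Working in km (1 km = 1000 m; k in km⁻¹ = k in m⁻¹ × 1000):
Invert Athy's law: z = ln(φ₀/φ) / k
z = ln(0.55/0.27) / 0.52 = ln(2.037) / 0.52 = 0.7115 / 0.52 = 1.368 km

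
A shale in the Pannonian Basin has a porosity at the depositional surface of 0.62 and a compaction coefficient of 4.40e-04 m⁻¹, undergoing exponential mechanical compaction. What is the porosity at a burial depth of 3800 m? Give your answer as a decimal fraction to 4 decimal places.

0.1165

Working in km (1 km = 1000 m; β in km⁻¹ = β in m⁻¹ × 1000):
phi = phi₀·exp(−β·Z) = 0.62 × exp(−0.44 × 3.8) = 0.62 × exp(−1.672)
  = 0.62 × 0.1879 = 0.1165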